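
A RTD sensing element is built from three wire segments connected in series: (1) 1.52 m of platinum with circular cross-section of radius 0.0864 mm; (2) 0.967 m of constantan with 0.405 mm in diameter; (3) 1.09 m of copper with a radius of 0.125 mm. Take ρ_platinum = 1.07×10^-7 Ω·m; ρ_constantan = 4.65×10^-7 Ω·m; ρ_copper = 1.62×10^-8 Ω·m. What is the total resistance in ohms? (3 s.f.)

10.8 Ω

Seg 1: A = πr² = π(8.6400e-05 m)² = 2.345e-08 m²
R_1 = (1.07×10^-7)(1.52)/(2.345e-08) = 6.935 Ω
Seg 2: A = π(d/2)² = π(2.0250e-04 m)² = 1.288e-07 m²
R_2 = (4.65×10^-7)(0.967)/(1.288e-07) = 3.49 Ω
Seg 3: A = πr² = π(1.2500e-04 m)² = 4.909e-08 m²
R_3 = (1.62×10^-8)(1.09)/(4.909e-08) = 0.3597 Ω
R_total = R_1 + R_2 + R_3 = 10.8 Ω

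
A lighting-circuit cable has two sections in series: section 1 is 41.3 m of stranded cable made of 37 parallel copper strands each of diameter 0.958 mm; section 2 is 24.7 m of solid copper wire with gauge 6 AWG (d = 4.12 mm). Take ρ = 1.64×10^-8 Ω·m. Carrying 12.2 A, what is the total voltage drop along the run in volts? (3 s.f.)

Section 1: A_strand = π(4.7900e-04)² = 7.208e-07 m²; R₁ = ρL/(N·A_s) = (1.64×10^-8)(41.3)/(37×7.208e-07) = 0.0254 Ω
Section 2: A = π(4.12/2 mm)² = π(2.0600e-03 m)² = 1.333e-05 m²
R₂ = (1.64×10^-8)(24.7)/(1.333e-05) = 0.03038 Ω
R = R₁ + R₂ = 0.05578 Ω
V = IR = 12.2 × 0.05578 = 0.681 V

0.681 V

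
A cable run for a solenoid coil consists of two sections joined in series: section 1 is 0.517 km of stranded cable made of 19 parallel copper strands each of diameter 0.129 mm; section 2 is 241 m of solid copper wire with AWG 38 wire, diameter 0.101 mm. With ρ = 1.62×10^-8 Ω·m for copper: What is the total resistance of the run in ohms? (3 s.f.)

Section 1: A_strand = π(6.4500e-05)² = 1.307e-08 m²; R₁ = ρL/(N·A_s) = (1.62×10^-8)(517)/(19×1.307e-08) = 33.73 Ω
Section 2: A = π(0.101/2 mm)² = π(5.0500e-05 m)² = 8.012e-09 m²
R₂ = (1.62×10^-8)(241)/(8.012e-09) = 487.3 Ω
R = R₁ + R₂ = 521 Ω

521 Ω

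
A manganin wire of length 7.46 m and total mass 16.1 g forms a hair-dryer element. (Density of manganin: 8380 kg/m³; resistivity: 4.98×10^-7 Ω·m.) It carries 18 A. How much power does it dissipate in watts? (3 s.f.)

4670 W

A = m/(density·L) = 0.0161/(8380×7.46) = 2.5754e-07 m²
R = ρL/A = (4.98×10^-7)(7.46)/(2.5754e-07) = 14.43 Ω
P = I²R = (18)² × 14.43 = 4670 W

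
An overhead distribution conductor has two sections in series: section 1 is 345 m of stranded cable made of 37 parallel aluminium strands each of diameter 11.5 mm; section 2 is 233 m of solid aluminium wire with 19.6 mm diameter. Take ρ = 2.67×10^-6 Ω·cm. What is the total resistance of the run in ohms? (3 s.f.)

0.0230 Ω

ρ = 2.67×10^-6 Ω·cm = 2.67×10^-8 Ω·m
Section 1: A_strand = π(5.7500e-03)² = 1.039e-04 m²; R₁ = ρL/(N·A_s) = (2.67×10^-8)(345)/(37×1.039e-04) = 0.002397 Ω
Section 2: A = π(d/2)² = π(9.8000e-03 m)² = 3.017e-04 m²
R₂ = (2.67×10^-8)(233)/(3.017e-04) = 0.02062 Ω
R = R₁ + R₂ = 0.0230 Ω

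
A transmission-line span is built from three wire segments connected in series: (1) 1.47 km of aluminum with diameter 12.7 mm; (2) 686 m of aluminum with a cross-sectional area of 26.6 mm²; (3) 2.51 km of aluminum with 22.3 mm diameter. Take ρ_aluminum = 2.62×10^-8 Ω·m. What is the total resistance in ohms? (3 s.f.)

Seg 1: A = π(d/2)² = π(6.3500e-03 m)² = 1.267e-04 m²
R_1 = (2.62×10^-8)(1470)/(1.267e-04) = 0.304 Ω
Seg 2: A = 26.6 mm² = 2.660e-05 m²
R_2 = (2.62×10^-8)(686)/(2.660e-05) = 0.6757 Ω
Seg 3: A = π(d/2)² = π(1.1150e-02 m)² = 3.906e-04 m²
R_3 = (2.62×10^-8)(2510)/(3.906e-04) = 0.1684 Ω
R_total = R_1 + R_2 + R_3 = 1.15 Ω

1.15 Ω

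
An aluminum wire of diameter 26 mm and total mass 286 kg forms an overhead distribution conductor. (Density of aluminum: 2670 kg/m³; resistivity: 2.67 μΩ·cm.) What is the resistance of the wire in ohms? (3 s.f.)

0.0101 Ω

ρ = 2.67 μΩ·cm = 2.67×10^-8 Ω·m
A = π(d/2)² = π(1.3000e-02 m)² = 5.3093e-04 m²
L = m/(density·A) = 286/(2670×5.3093e-04) = 201.8 m
R = ρL/A = (2.67×10^-8)(201.8)/(5.3093e-04) = 0.0101 Ω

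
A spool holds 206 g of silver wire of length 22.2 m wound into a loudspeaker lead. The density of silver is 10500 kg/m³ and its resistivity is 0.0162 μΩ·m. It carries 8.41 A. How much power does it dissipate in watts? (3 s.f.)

28.8 W

ρ = 0.0162 μΩ·m = 1.62×10^-8 Ω·m
A = m/(density·L) = 0.206/(10500×22.2) = 8.8374e-07 m²
R = ρL/A = (1.62×10^-8)(22.2)/(8.8374e-07) = 0.407 Ω
P = I²R = (8.41)² × 0.407 = 28.8 W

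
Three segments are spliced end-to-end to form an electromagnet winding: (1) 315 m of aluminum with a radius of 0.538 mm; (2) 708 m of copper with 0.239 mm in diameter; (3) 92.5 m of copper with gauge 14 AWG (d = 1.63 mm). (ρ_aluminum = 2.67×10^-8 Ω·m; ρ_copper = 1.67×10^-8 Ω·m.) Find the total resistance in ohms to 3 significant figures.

Seg 1: A = πr² = π(5.3800e-04 m)² = 9.093e-07 m²
R_1 = (2.67×10^-8)(315)/(9.093e-07) = 9.249 Ω
Seg 2: A = π(d/2)² = π(1.1950e-04 m)² = 4.486e-08 m²
R_2 = (1.67×10^-8)(708)/(4.486e-08) = 263.6 Ω
Seg 3: A = π(1.63/2 mm)² = π(8.1500e-04 m)² = 2.087e-06 m²
R_3 = (1.67×10^-8)(92.5)/(2.087e-06) = 0.7403 Ω
R_total = R_1 + R_2 + R_3 = 274 Ω

274 Ω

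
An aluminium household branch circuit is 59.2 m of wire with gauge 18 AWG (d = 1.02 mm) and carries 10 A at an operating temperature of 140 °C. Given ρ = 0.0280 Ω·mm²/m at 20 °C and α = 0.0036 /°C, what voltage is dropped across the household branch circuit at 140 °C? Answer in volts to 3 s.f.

29.0 V

ρ = 0.0280 Ω·mm²/m = 2.80×10^-8 Ω·m
A = π(1.02/2 mm)² = π(5.1000e-04 m)² = 8.171e-07 m²
R₍20₎ = ρL/A = (2.80×10^-8)(59.2)/(8.171e-07) = 2.029 Ω
R₍140₎ = R₍20₎(1 + αΔT) = 2.029 × (1 + 0.0036×120) = 2.905 Ω
V = IR = 10 × 2.905 = 29.0 V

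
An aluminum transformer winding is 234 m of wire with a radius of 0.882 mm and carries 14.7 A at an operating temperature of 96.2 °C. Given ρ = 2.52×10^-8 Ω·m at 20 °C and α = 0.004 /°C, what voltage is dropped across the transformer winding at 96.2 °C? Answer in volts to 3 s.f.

A = πr² = π(8.8200e-04 m)² = 2.444e-06 m²
R₍20₎ = ρL/A = (2.52×10^-8)(234)/(2.444e-06) = 2.413 Ω
R₍96.2₎ = R₍20₎(1 + αΔT) = 2.413 × (1 + 0.004×76.2) = 3.148 Ω
V = IR = 14.7 × 3.148 = 46.3 V

46.3 V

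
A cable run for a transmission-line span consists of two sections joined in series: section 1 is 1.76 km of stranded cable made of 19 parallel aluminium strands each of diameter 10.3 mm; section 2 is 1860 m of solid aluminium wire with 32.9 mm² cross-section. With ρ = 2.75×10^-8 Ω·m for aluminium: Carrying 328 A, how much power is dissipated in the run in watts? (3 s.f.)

Section 1: A_strand = π(5.1500e-03)² = 8.332e-05 m²; R₁ = ρL/(N·A_s) = (2.75×10^-8)(1760)/(19×8.332e-05) = 0.03057 Ω
Section 2: A = 32.9 mm² = 3.290e-05 m²
R₂ = (2.75×10^-8)(1860)/(3.290e-05) = 1.555 Ω
R = R₁ + R₂ = 1.585 Ω
P = I²R = (328)² × 1.585 = 1.71×10^5 W

1.71×10^5 W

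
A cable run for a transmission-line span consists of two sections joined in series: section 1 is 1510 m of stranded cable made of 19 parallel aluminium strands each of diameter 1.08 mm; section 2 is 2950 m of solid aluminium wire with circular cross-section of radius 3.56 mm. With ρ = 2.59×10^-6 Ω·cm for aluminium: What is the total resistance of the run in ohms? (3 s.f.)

4.17 Ω

ρ = 2.59×10^-6 Ω·cm = 2.59×10^-8 Ω·m
Section 1: A_strand = π(5.4000e-04)² = 9.161e-07 m²; R₁ = ρL/(N·A_s) = (2.59×10^-8)(1510)/(19×9.161e-07) = 2.247 Ω
Section 2: A = πr² = π(3.5600e-03 m)² = 3.982e-05 m²
R₂ = (2.59×10^-8)(2950)/(3.982e-05) = 1.919 Ω
R = R₁ + R₂ = 4.17 Ω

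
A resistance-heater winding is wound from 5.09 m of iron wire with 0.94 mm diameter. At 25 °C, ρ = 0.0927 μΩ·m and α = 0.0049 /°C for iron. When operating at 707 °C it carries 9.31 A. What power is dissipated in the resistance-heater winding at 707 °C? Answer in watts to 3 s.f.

ρ = 0.0927 μΩ·m = 9.27×10^-8 Ω·m
A = π(d/2)² = π(4.7000e-04 m)² = 6.940e-07 m²
R₍25₎ = ρL/A = (9.27×10^-8)(5.09)/(6.940e-07) = 0.6799 Ω
R₍707₎ = R₍25₎(1 + αΔT) = 0.6799 × (1 + 0.0049×682) = 2.952 Ω
P = I²R = (9.31)² × 2.952 = 256 W

256 W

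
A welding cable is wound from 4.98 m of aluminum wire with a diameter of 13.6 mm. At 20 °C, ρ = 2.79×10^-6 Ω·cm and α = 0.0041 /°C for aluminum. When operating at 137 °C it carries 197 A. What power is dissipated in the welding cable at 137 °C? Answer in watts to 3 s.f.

ρ = 2.79×10^-6 Ω·cm = 2.79×10^-8 Ω·m
A = π(d/2)² = π(6.8000e-03 m)² = 1.453e-04 m²
R₍20₎ = ρL/A = (2.79×10^-8)(4.98)/(1.453e-04) = 9.565×10^-4 Ω
R₍137₎ = R₍20₎(1 + αΔT) = 9.565×10^-4 × (1 + 0.0041×117) = 0.001415 Ω
P = I²R = (197)² × 0.001415 = 54.9 W

54.9 W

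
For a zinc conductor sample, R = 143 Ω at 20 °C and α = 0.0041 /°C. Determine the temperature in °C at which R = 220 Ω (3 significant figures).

R = R₀(1 + α(T − T₀)) ⇒ T = T₀ + (R/R₀ − 1)/α
T = 20 + (220/143 − 1)/0.0041 = 20 + (0.5385)/0.0041 = 151 °C

151 °C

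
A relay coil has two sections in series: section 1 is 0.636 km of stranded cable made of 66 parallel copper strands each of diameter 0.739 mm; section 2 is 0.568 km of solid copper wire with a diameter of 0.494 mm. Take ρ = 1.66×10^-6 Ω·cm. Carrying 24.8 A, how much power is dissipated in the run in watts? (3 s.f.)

ρ = 1.66×10^-6 Ω·cm = 1.66×10^-8 Ω·m
Section 1: A_strand = π(3.6950e-04)² = 4.289e-07 m²; R₁ = ρL/(N·A_s) = (1.66×10^-8)(636)/(66×4.289e-07) = 0.3729 Ω
Section 2: A = π(d/2)² = π(2.4700e-04 m)² = 1.917e-07 m²
R₂ = (1.66×10^-8)(568)/(1.917e-07) = 49.19 Ω
R = R₁ + R₂ = 49.57 Ω
P = I²R = (24.8)² × 49.57 = 30500 W

30500 W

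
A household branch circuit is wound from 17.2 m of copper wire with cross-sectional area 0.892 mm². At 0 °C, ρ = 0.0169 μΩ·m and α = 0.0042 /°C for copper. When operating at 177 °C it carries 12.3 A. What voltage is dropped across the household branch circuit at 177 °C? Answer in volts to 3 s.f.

ρ = 0.0169 μΩ·m = 1.69×10^-8 Ω·m
A = 0.892 mm² = 8.920e-07 m²
R₍0₎ = ρL/A = (1.69×10^-8)(17.2)/(8.920e-07) = 0.3259 Ω
R₍177₎ = R₍0₎(1 + αΔT) = 0.3259 × (1 + 0.0042×177) = 0.5681 Ω
V = IR = 12.3 × 0.5681 = 6.99 V

6.99 V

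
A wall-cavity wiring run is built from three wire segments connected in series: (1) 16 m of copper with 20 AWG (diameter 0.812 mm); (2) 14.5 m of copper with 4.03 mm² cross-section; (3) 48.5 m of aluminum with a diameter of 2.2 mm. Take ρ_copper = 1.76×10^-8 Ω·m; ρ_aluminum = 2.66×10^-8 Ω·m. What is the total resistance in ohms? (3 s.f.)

0.946 Ω

Seg 1: A = π(0.812/2 mm)² = π(4.0600e-04 m)² = 5.178e-07 m²
R_1 = (1.76×10^-8)(16)/(5.178e-07) = 0.5438 Ω
Seg 2: A = 4.03 mm² = 4.030e-06 m²
R_2 = (1.76×10^-8)(14.5)/(4.030e-06) = 0.06333 Ω
Seg 3: A = π(d/2)² = π(1.1000e-03 m)² = 3.801e-06 m²
R_3 = (2.66×10^-8)(48.5)/(3.801e-06) = 0.3394 Ω
R_total = R_1 + R_2 + R_3 = 0.946 Ω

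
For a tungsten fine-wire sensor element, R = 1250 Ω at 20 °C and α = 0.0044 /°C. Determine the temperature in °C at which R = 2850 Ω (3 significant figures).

311 °C

R = R₀(1 + α(T − T₀)) ⇒ T = T₀ + (R/R₀ − 1)/α
T = 20 + (2850/1250 − 1)/0.0044 = 20 + (1.28)/0.0044 = 311 °C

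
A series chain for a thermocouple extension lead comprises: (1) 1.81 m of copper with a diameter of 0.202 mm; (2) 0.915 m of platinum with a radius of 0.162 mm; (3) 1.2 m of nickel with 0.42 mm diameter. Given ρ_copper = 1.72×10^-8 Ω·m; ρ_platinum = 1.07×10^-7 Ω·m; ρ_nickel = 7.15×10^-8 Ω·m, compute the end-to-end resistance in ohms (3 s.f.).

Seg 1: A = π(d/2)² = π(1.0100e-04 m)² = 3.205e-08 m²
R_1 = (1.72×10^-8)(1.81)/(3.205e-08) = 0.9714 Ω
Seg 2: A = πr² = π(1.6200e-04 m)² = 8.245e-08 m²
R_2 = (1.07×10^-7)(0.915)/(8.245e-08) = 1.187 Ω
Seg 3: A = π(d/2)² = π(2.1000e-04 m)² = 1.385e-07 m²
R_3 = (7.15×10^-8)(1.2)/(1.385e-07) = 0.6193 Ω
R_total = R_1 + R_2 + R_3 = 2.78 Ω

2.78 Ω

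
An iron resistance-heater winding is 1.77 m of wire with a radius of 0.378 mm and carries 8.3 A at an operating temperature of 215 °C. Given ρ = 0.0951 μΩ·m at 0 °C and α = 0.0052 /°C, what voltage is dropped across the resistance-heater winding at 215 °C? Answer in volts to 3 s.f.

ρ = 0.0951 μΩ·m = 9.51×10^-8 Ω·m
A = πr² = π(3.7800e-04 m)² = 4.489e-07 m²
R₍0₎ = ρL/A = (9.51×10^-8)(1.77)/(4.489e-07) = 0.375 Ω
R₍215₎ = R₍0₎(1 + αΔT) = 0.375 × (1 + 0.0052×215) = 0.7942 Ω
V = IR = 8.3 × 0.7942 = 6.59 V

6.59 V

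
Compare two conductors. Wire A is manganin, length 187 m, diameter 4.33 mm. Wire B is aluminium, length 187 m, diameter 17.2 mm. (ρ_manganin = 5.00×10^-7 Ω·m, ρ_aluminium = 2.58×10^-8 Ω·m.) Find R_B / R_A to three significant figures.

R ∝ ρL/d², so R_B/R_A = (ρ_B/ρ_A) × (d_A/d_B)²
= (2.58×10^-8/5.00×10^-7) × (4.33/17.2)² = 0.00327

0.00327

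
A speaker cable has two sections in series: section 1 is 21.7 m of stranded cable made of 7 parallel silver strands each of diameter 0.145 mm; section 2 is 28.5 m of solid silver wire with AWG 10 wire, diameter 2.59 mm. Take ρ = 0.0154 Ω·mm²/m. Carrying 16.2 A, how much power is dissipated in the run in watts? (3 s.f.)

ρ = 0.0154 Ω·mm²/m = 1.54×10^-8 Ω·m
Section 1: A_strand = π(7.2500e-05)² = 1.651e-08 m²; R₁ = ρL/(N·A_s) = (1.54×10^-8)(21.7)/(7×1.651e-08) = 2.891 Ω
Section 2: A = π(2.59/2 mm)² = π(1.2950e-03 m)² = 5.269e-06 m²
R₂ = (1.54×10^-8)(28.5)/(5.269e-06) = 0.08331 Ω
R = R₁ + R₂ = 2.974 Ω
P = I²R = (16.2)² × 2.974 = 781 W

781 W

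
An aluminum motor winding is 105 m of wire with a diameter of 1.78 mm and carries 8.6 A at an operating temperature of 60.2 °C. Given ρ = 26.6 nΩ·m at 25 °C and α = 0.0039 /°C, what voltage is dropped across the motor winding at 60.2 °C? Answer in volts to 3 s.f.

ρ = 26.6 nΩ·m = 2.66×10^-8 Ω·m
A = π(d/2)² = π(8.9000e-04 m)² = 2.488e-06 m²
R₍25₎ = ρL/A = (2.66×10^-8)(105)/(2.488e-06) = 1.122 Ω
R₍60.2₎ = R₍25₎(1 + αΔT) = 1.122 × (1 + 0.0039×35.2) = 1.276 Ω
V = IR = 8.6 × 1.276 = 11.0 V

11.0 V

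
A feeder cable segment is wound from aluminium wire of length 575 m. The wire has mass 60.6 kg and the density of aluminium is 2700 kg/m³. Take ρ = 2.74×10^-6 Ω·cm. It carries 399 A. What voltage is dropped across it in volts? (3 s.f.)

161 V

ρ = 2.74×10^-6 Ω·cm = 2.74×10^-8 Ω·m
A = m/(density·L) = 60.6/(2700×575) = 3.9034e-05 m²
R = ρL/A = (2.74×10^-8)(575)/(3.9034e-05) = 0.4036 Ω
V = IR = 399 × 0.4036 = 161 V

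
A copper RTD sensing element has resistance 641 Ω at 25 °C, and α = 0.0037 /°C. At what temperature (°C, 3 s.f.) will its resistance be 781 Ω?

84.0 °C

R = R₀(1 + α(T − T₀)) ⇒ T = T₀ + (R/R₀ − 1)/α
T = 25 + (781/641 − 1)/0.0037 = 25 + (0.2184)/0.0037 = 84.0 °C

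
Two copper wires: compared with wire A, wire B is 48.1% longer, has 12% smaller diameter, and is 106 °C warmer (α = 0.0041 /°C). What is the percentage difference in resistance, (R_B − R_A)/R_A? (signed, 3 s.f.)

R ∝ ρL/d² with ρ ∝ (1+αΔT), so R_B/R_A = (1 + 48.1/100) × (1 − 12/100)⁻² × (1 + 0.0041×106)
= 1.481 × 1.291 × 1.435 = 2.744
(R_B − R_A)/R_A = 2.744 − 1 = 174%

174%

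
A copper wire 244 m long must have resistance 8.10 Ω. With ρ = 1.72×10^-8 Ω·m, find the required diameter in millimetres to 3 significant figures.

A = ρL/R = (1.72×10^-8)(244)/(8.1) = 5.181e-07 m²
d = 2√(A/π) = 8.122e-04 m = 0.812 mm

0.812 mm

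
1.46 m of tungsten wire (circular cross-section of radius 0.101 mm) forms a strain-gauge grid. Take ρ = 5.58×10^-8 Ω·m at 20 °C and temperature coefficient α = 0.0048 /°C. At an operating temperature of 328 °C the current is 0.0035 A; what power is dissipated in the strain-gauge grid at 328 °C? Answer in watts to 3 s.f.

A = πr² = π(1.0100e-04 m)² = 3.205e-08 m²
R₍20₎ = ρL/A = (5.58×10^-8)(1.46)/(3.205e-08) = 2.542 Ω
R₍328₎ = R₍20₎(1 + αΔT) = 2.542 × (1 + 0.0048×308) = 6.3 Ω
P = I²R = (0.0035)² × 6.3 = 7.72×10^-5 W

7.72×10^-5 W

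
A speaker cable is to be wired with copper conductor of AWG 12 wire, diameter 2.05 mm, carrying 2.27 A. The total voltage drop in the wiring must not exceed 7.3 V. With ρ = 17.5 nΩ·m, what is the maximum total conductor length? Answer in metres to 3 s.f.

607 m

ρ = 17.5 nΩ·m = 1.75×10^-8 Ω·m
A = π(2.05/2 mm)² = π(1.0250e-03 m)² = 3.301e-06 m²
L_max = V_max·A/(1·ρI) = (7.3)(3.301e-06)/(1.75×10^-8×2.27) = 607 m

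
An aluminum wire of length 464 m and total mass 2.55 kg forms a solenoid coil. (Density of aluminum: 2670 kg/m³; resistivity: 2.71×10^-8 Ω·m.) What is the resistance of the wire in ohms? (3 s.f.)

6.11 Ω

A = m/(density·L) = 2.55/(2670×464) = 2.0583e-06 m²
R = ρL/A = (2.71×10^-8)(464)/(2.0583e-06) = 6.11 Ω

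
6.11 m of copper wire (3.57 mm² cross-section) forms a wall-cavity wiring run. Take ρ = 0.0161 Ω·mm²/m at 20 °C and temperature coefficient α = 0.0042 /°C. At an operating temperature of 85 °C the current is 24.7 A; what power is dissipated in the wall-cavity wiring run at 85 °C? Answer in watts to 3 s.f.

21.4 W

ρ = 0.0161 Ω·mm²/m = 1.61×10^-8 Ω·m
A = 3.57 mm² = 3.570e-06 m²
R₍20₎ = ρL/A = (1.61×10^-8)(6.11)/(3.570e-06) = 0.02755 Ω
R₍85₎ = R₍20₎(1 + αΔT) = 0.02755 × (1 + 0.0042×65) = 0.03508 Ω
P = I²R = (24.7)² × 0.03508 = 21.4 W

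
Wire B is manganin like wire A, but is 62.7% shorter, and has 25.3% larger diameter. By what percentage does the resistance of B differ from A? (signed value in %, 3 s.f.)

R ∝ L/d², so R_B/R_A = (1 − 62.7/100) × (1 + 25.3/100)⁻²
= 0.373 × 0.6369 = 0.2376
(R_B − R_A)/R_A = 0.2376 − 1 = -76.2%

-76.2%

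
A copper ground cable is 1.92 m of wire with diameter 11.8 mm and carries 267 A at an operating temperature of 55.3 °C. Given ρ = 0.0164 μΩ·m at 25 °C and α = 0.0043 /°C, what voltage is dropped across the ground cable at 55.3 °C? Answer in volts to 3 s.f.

0.0869 V

ρ = 0.0164 μΩ·m = 1.64×10^-8 Ω·m
A = π(d/2)² = π(5.9000e-03 m)² = 1.094e-04 m²
R₍25₎ = ρL/A = (1.64×10^-8)(1.92)/(1.094e-04) = 2.879×10^-4 Ω
R₍55.3₎ = R₍25₎(1 + αΔT) = 2.879×10^-4 × (1 + 0.0043×30.3) = 3.254×10^-4 Ω
V = IR = 267 × 3.254×10^-4 = 0.0869 V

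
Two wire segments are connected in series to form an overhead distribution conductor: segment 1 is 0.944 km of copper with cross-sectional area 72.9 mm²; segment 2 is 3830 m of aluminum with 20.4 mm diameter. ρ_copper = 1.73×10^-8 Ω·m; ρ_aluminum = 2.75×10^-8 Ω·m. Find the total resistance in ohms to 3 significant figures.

Segment 1: A = 72.9 mm² = 7.290e-05 m²
R₁ = ρL/A = (1.73×10^-8)(944)/(7.290e-05) = 0.224 Ω
Segment 2: A = π(d/2)² = π(1.0200e-02 m)² = 3.269e-04 m²
R₂ = (2.75×10^-8)(3830)/(3.269e-04) = 0.3222 Ω
R = R₁ + R₂ = 0.546 Ω

0.546 Ω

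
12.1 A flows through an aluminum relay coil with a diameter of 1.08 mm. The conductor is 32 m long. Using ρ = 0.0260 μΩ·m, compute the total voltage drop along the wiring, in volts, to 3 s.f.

11.0 V

ρ = 0.0260 μΩ·m = 2.60×10^-8 Ω·m
A = π(d/2)² = π(5.4000e-04 m)² = 9.161e-07 m²
R = ρL/A = (2.60×10^-8)(32)/(9.161e-07) = 0.9082 Ω
V = IR = 12.1 × 0.9082 = 11.0 V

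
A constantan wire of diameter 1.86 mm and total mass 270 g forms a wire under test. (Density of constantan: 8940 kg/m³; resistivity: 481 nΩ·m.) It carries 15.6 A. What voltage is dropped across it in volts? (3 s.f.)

ρ = 481 nΩ·m = 4.81×10^-7 Ω·m
A = π(d/2)² = π(9.3000e-04 m)² = 2.7172e-06 m²
L = m/(density·A) = 0.27/(8940×2.7172e-06) = 11.12 m
R = ρL/A = (4.81×10^-7)(11.12)/(2.7172e-06) = 1.968 Ω
V = IR = 15.6 × 1.968 = 30.7 V

30.7 V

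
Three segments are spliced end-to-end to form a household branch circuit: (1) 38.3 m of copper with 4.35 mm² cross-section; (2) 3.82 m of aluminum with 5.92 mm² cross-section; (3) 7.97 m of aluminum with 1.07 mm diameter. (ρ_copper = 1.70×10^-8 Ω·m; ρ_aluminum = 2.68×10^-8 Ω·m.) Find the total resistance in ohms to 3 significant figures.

0.405 Ω

Seg 1: A = 4.35 mm² = 4.350e-06 m²
R_1 = (1.70×10^-8)(38.3)/(4.350e-06) = 0.1497 Ω
Seg 2: A = 5.92 mm² = 5.920e-06 m²
R_2 = (2.68×10^-8)(3.82)/(5.920e-06) = 0.01729 Ω
Seg 3: A = π(d/2)² = π(5.3500e-04 m)² = 8.992e-07 m²
R_3 = (2.68×10^-8)(7.97)/(8.992e-07) = 0.2375 Ω
R_total = R_1 + R_2 + R_3 = 0.405 Ω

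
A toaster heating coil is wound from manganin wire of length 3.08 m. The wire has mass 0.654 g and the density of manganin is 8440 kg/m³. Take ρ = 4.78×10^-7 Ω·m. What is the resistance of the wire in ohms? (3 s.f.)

58.5 Ω

A = m/(density·L) = 6.540×10^-4/(8440×3.08) = 2.5158e-08 m²
R = ρL/A = (4.78×10^-7)(3.08)/(2.5158e-08) = 58.5 Ω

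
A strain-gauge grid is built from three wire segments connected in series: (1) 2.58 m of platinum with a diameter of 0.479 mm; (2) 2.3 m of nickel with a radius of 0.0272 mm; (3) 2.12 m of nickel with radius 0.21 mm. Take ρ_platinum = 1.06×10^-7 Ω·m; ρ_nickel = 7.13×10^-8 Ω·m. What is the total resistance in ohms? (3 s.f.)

73.2 Ω

Seg 1: A = π(d/2)² = π(2.3950e-04 m)² = 1.802e-07 m²
R_1 = (1.06×10^-7)(2.58)/(1.802e-07) = 1.518 Ω
Seg 2: A = πr² = π(2.7200e-05 m)² = 2.324e-09 m²
R_2 = (7.13×10^-8)(2.3)/(2.324e-09) = 70.56 Ω
Seg 3: A = πr² = π(2.1000e-04 m)² = 1.385e-07 m²
R_3 = (7.13×10^-8)(2.12)/(1.385e-07) = 1.091 Ω
R_total = R_1 + R_2 + R_3 = 73.2 Ω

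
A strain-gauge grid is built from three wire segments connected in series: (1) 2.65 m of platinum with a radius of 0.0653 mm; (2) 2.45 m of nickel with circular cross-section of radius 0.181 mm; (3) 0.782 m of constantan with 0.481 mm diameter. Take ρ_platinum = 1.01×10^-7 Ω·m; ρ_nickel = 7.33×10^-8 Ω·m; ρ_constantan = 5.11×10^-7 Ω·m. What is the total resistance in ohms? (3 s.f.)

23.9 Ω

Seg 1: A = πr² = π(6.5300e-05 m)² = 1.340e-08 m²
R_1 = (1.01×10^-7)(2.65)/(1.340e-08) = 19.98 Ω
Seg 2: A = πr² = π(1.8100e-04 m)² = 1.029e-07 m²
R_2 = (7.33×10^-8)(2.45)/(1.029e-07) = 1.745 Ω
Seg 3: A = π(d/2)² = π(2.4050e-04 m)² = 1.817e-07 m²
R_3 = (5.11×10^-7)(0.782)/(1.817e-07) = 2.199 Ω
R_total = R_1 + R_2 + R_3 = 23.9 Ω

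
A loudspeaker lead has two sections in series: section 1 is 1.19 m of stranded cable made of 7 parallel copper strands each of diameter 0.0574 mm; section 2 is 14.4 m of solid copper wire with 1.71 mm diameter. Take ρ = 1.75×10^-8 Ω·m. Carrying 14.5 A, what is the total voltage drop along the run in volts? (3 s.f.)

18.3 V

Section 1: A_strand = π(2.8700e-05)² = 2.588e-09 m²; R₁ = ρL/(N·A_s) = (1.75×10^-8)(1.19)/(7×2.588e-09) = 1.15 Ω
Section 2: A = π(d/2)² = π(8.5500e-04 m)² = 2.297e-06 m²
R₂ = (1.75×10^-8)(14.4)/(2.297e-06) = 0.1097 Ω
R = R₁ + R₂ = 1.259 Ω
V = IR = 14.5 × 1.259 = 18.3 V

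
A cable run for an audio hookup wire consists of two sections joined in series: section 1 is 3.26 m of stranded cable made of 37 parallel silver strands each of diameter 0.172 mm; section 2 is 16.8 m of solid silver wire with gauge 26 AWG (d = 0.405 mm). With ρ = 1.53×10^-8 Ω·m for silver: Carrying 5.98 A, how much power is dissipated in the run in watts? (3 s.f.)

Section 1: A_strand = π(8.6000e-05)² = 2.324e-08 m²; R₁ = ρL/(N·A_s) = (1.53×10^-8)(3.26)/(37×2.324e-08) = 0.05802 Ω
Section 2: A = π(0.405/2 mm)² = π(2.0250e-04 m)² = 1.288e-07 m²
R₂ = (1.53×10^-8)(16.8)/(1.288e-07) = 1.995 Ω
R = R₁ + R₂ = 2.053 Ω
P = I²R = (5.98)² × 2.053 = 73.4 W

73.4 W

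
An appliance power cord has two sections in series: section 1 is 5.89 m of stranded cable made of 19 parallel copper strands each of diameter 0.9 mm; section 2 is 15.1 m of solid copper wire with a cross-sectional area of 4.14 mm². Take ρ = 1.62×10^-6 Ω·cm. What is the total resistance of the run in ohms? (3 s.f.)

0.0670 Ω

ρ = 1.62×10^-6 Ω·cm = 1.62×10^-8 Ω·m
Section 1: A_strand = π(4.5000e-04)² = 6.362e-07 m²; R₁ = ρL/(N·A_s) = (1.62×10^-8)(5.89)/(19×6.362e-07) = 0.007894 Ω
Section 2: A = 4.14 mm² = 4.140e-06 m²
R₂ = (1.62×10^-8)(15.1)/(4.140e-06) = 0.05909 Ω
R = R₁ + R₂ = 0.0670 Ω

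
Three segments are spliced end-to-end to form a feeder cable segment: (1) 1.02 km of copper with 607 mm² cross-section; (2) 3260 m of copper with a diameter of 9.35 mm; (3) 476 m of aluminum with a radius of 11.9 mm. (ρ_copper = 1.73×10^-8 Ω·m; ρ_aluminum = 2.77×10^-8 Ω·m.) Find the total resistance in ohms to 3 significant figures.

Seg 1: A = 607 mm² = 6.070e-04 m²
R_1 = (1.73×10^-8)(1020)/(6.070e-04) = 0.02907 Ω
Seg 2: A = π(d/2)² = π(4.6750e-03 m)² = 6.866e-05 m²
R_2 = (1.73×10^-8)(3260)/(6.866e-05) = 0.8214 Ω
Seg 3: A = πr² = π(1.1900e-02 m)² = 4.449e-04 m²
R_3 = (2.77×10^-8)(476)/(4.449e-04) = 0.02964 Ω
R_total = R_1 + R_2 + R_3 = 0.880 Ω

0.880 Ω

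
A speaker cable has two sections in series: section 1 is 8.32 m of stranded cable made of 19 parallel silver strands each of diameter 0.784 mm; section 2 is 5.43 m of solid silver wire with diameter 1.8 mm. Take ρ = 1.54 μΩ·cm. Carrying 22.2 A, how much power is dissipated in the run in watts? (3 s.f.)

ρ = 1.54 μΩ·cm = 1.54×10^-8 Ω·m
Section 1: A_strand = π(3.9200e-04)² = 4.827e-07 m²; R₁ = ρL/(N·A_s) = (1.54×10^-8)(8.32)/(19×4.827e-07) = 0.01397 Ω
Section 2: A = π(d/2)² = π(9.0000e-04 m)² = 2.545e-06 m²
R₂ = (1.54×10^-8)(5.43)/(2.545e-06) = 0.03286 Ω
R = R₁ + R₂ = 0.04683 Ω
P = I²R = (22.2)² × 0.04683 = 23.1 W

23.1 W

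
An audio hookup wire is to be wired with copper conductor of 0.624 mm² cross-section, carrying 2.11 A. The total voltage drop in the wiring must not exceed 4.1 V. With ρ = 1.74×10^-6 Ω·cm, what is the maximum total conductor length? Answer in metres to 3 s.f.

69.7 m

ρ = 1.74×10^-6 Ω·cm = 1.74×10^-8 Ω·m
A = 0.624 mm² = 6.240e-07 m²
L_max = V_max·A/(1·ρI) = (4.1)(6.240e-07)/(1.74×10^-8×2.11) = 69.7 m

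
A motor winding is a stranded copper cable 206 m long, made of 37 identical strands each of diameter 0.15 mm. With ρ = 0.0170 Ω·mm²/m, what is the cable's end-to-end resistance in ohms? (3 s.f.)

5.36 Ω

ρ = 0.0170 Ω·mm²/m = 1.70×10^-8 Ω·m
A_strand = π(7.5000e-05 m)² = 1.767e-08 m²
R_strand = ρL/A = (1.70×10^-8)(206)/(1.767e-08) = 198.2 Ω
R_total = R_strand/N = 198.2/37 = 5.36 Ω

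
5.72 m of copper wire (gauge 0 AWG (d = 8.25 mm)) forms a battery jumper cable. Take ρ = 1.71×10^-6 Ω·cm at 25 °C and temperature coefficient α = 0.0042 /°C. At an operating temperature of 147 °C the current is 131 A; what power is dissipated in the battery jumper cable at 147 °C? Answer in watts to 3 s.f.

47.5 W

ρ = 1.71×10^-6 Ω·cm = 1.71×10^-8 Ω·m
A = π(8.25/2 mm)² = π(4.1250e-03 m)² = 5.346e-05 m²
R₍25₎ = ρL/A = (1.71×10^-8)(5.72)/(5.346e-05) = 0.00183 Ω
R₍147₎ = R₍25₎(1 + αΔT) = 0.00183 × (1 + 0.0042×122) = 0.002767 Ω
P = I²R = (131)² × 0.002767 = 47.5 W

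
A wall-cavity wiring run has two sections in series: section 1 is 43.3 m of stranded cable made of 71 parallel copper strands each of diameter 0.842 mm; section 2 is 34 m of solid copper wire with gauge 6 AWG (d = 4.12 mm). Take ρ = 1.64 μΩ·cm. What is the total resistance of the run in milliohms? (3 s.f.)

59.8 mΩ

ρ = 1.64 μΩ·cm = 1.64×10^-8 Ω·m
Section 1: A_strand = π(4.2100e-04)² = 5.568e-07 m²; R₁ = ρL/(N·A_s) = (1.64×10^-8)(43.3)/(71×5.568e-07) = 0.01796 Ω
Section 2: A = π(4.12/2 mm)² = π(2.0600e-03 m)² = 1.333e-05 m²
R₂ = (1.64×10^-8)(34)/(1.333e-05) = 0.04183 Ω
R = R₁ + R₂ = 59.8 mΩ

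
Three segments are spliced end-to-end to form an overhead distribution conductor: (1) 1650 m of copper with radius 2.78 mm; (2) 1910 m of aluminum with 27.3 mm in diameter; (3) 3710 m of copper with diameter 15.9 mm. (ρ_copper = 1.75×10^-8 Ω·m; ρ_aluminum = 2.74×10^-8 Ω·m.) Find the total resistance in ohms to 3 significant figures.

1.61 Ω

Seg 1: A = πr² = π(2.7800e-03 m)² = 2.428e-05 m²
R_1 = (1.75×10^-8)(1650)/(2.428e-05) = 1.189 Ω
Seg 2: A = π(d/2)² = π(1.3650e-02 m)² = 5.853e-04 m²
R_2 = (2.74×10^-8)(1910)/(5.853e-04) = 0.08941 Ω
Seg 3: A = π(d/2)² = π(7.9500e-03 m)² = 1.986e-04 m²
R_3 = (1.75×10^-8)(3710)/(1.986e-04) = 0.327 Ω
R_total = R_1 + R_2 + R_3 = 1.61 Ω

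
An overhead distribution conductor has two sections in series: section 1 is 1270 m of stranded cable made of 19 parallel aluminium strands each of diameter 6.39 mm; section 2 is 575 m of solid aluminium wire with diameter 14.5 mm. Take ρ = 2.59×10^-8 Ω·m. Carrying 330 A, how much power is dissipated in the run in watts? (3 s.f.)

15700 W

Section 1: A_strand = π(3.1950e-03)² = 3.207e-05 m²; R₁ = ρL/(N·A_s) = (2.59×10^-8)(1270)/(19×3.207e-05) = 0.05398 Ω
Section 2: A = π(d/2)² = π(7.2500e-03 m)² = 1.651e-04 m²
R₂ = (2.59×10^-8)(575)/(1.651e-04) = 0.09019 Ω
R = R₁ + R₂ = 0.1442 Ω
P = I²R = (330)² × 0.1442 = 15700 W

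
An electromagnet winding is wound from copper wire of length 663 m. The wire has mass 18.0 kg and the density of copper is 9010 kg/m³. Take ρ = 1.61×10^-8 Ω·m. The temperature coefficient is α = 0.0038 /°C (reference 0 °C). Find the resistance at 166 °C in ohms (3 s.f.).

5.78 Ω

A = m/(density·L) = 18/(9010×663) = 3.0132e-06 m²
R = ρL/A = (1.61×10^-8)(663)/(3.0132e-06) = 3.542 Ω
R(166 °C) = 3.542 × (1 + 0.0038×166) = 5.78 Ω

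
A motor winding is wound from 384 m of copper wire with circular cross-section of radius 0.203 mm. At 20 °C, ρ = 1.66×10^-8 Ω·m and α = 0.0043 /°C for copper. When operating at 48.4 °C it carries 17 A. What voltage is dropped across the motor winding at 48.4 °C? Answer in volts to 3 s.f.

A = πr² = π(2.0300e-04 m)² = 1.295e-07 m²
R₍20₎ = ρL/A = (1.66×10^-8)(384)/(1.295e-07) = 49.24 Ω
R₍48.4₎ = R₍20₎(1 + αΔT) = 49.24 × (1 + 0.0043×28.4) = 55.25 Ω
V = IR = 17 × 55.25 = 939 V

939 V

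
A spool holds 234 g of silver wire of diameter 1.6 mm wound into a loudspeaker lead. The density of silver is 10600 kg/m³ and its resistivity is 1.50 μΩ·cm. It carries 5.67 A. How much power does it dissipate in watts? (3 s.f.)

ρ = 1.50 μΩ·cm = 1.50×10^-8 Ω·m
A = π(d/2)² = π(8.0000e-04 m)² = 2.0106e-06 m²
L = m/(density·A) = 0.234/(10600×2.0106e-06) = 10.98 m
R = ρL/A = (1.50×10^-8)(10.98)/(2.0106e-06) = 0.08191 Ω
P = I²R = (5.67)² × 0.08191 = 2.63 W

2.63 W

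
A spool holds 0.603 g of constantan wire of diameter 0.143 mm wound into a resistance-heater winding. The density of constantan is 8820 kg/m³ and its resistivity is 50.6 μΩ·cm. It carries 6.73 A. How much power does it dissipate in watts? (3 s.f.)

ρ = 50.6 μΩ·cm = 5.06×10^-7 Ω·m
A = π(d/2)² = π(7.1500e-05 m)² = 1.6061e-08 m²
L = m/(density·A) = 6.030×10^-4/(8820×1.6061e-08) = 4.257 m
R = ρL/A = (5.06×10^-7)(4.257)/(1.6061e-08) = 134.1 Ω
P = I²R = (6.73)² × 134.1 = 6070 W

6070 W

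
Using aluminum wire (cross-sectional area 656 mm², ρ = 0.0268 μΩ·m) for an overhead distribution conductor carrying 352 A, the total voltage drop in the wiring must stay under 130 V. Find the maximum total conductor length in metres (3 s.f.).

ρ = 0.0268 μΩ·m = 2.68×10^-8 Ω·m
A = 656 mm² = 6.560e-04 m²
L_max = V_max·A/(1·ρI) = (130)(6.560e-04)/(2.68×10^-8×352) = 9040 m

9040 m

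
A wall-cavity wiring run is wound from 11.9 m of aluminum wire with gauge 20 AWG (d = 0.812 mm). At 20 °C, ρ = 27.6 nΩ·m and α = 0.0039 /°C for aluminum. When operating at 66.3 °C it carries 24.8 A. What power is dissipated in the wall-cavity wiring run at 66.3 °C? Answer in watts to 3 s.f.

461 W

ρ = 27.6 nΩ·m = 2.76×10^-8 Ω·m
A = π(0.812/2 mm)² = π(4.0600e-04 m)² = 5.178e-07 m²
R₍20₎ = ρL/A = (2.76×10^-8)(11.9)/(5.178e-07) = 0.6342 Ω
R₍66.3₎ = R₍20₎(1 + αΔT) = 0.6342 × (1 + 0.0039×46.3) = 0.7488 Ω
P = I²R = (24.8)² × 0.7488 = 461 W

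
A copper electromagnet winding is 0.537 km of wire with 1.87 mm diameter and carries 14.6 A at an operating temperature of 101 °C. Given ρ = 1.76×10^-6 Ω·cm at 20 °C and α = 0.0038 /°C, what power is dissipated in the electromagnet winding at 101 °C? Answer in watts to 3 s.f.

959 W

ρ = 1.76×10^-6 Ω·cm = 1.76×10^-8 Ω·m
A = π(d/2)² = π(9.3500e-04 m)² = 2.746e-06 m²
R₍20₎ = ρL/A = (1.76×10^-8)(537)/(2.746e-06) = 3.441 Ω
R₍101₎ = R₍20₎(1 + αΔT) = 3.441 × (1 + 0.0038×81) = 4.5 Ω
P = I²R = (14.6)² × 4.5 = 959 W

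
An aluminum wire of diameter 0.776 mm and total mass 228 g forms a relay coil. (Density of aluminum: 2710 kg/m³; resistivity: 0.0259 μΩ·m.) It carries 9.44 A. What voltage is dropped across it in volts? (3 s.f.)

ρ = 0.0259 μΩ·m = 2.59×10^-8 Ω·m
A = π(d/2)² = π(3.8800e-04 m)² = 4.7295e-07 m²
L = m/(density·A) = 0.228/(2710×4.7295e-07) = 177.9 m
R = ρL/A = (2.59×10^-8)(177.9)/(4.7295e-07) = 9.742 Ω
V = IR = 9.44 × 9.742 = 92.0 V

92.0 V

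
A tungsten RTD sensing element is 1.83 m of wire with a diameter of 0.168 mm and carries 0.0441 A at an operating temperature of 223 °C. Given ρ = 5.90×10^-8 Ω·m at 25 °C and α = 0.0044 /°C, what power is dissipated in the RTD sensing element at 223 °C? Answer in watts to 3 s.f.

A = π(d/2)² = π(8.4000e-05 m)² = 2.217e-08 m²
R₍25₎ = ρL/A = (5.90×10^-8)(1.83)/(2.217e-08) = 4.871 Ω
R₍223₎ = R₍25₎(1 + αΔT) = 4.871 × (1 + 0.0044×198) = 9.114 Ω
P = I²R = (0.0441)² × 9.114 = 0.0177 W

0.0177 W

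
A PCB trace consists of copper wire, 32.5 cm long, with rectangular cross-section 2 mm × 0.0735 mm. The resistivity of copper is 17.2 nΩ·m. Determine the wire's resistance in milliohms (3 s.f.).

38.0 mΩ

ρ = 17.2 nΩ·m = 1.72×10^-8 Ω·m
A = 2 × 0.0735 mm² = 0.147 mm² = 1.470e-07 m²
R = ρL/A = (1.72×10^-8)(0.325 m)/(1.470e-07 m²) = 38.0 mΩ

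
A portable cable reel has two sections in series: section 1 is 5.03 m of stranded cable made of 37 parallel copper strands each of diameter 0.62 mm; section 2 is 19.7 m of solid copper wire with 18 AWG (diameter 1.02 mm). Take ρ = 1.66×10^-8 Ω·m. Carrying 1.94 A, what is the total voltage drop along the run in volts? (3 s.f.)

0.791 V

Section 1: A_strand = π(3.1000e-04)² = 3.019e-07 m²; R₁ = ρL/(N·A_s) = (1.66×10^-8)(5.03)/(37×3.019e-07) = 0.007475 Ω
Section 2: A = π(1.02/2 mm)² = π(5.1000e-04 m)² = 8.171e-07 m²
R₂ = (1.66×10^-8)(19.7)/(8.171e-07) = 0.4002 Ω
R = R₁ + R₂ = 0.4077 Ω
V = IR = 1.94 × 0.4077 = 0.791 V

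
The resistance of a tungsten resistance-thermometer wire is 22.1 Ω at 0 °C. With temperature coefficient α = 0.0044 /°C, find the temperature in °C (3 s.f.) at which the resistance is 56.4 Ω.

353 °C

R = R₀(1 + α(T − T₀)) ⇒ T = T₀ + (R/R₀ − 1)/α
T = 0 + (56.4/22.1 − 1)/0.0044 = 0 + (1.552)/0.0044 = 353 °C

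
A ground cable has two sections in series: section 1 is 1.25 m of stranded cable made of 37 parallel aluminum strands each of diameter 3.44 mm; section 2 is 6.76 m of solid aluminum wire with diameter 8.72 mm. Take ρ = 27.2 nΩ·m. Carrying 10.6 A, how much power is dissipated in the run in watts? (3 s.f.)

0.357 W

ρ = 27.2 nΩ·m = 2.72×10^-8 Ω·m
Section 1: A_strand = π(1.7200e-03)² = 9.294e-06 m²; R₁ = ρL/(N·A_s) = (2.72×10^-8)(1.25)/(37×9.294e-06) = 9.887×10^-5 Ω
Section 2: A = π(d/2)² = π(4.3600e-03 m)² = 5.972e-05 m²
R₂ = (2.72×10^-8)(6.76)/(5.972e-05) = 0.003079 Ω
R = R₁ + R₂ = 0.003178 Ω
P = I²R = (10.6)² × 0.003178 = 0.357 W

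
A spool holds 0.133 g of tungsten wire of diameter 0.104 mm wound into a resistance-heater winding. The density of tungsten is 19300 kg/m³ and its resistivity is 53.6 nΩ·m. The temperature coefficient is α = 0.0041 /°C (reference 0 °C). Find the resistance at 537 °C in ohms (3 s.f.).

ρ = 53.6 nΩ·m = 5.36×10^-8 Ω·m
A = π(d/2)² = π(5.2000e-05 m)² = 8.4949e-09 m²
L = m/(density·A) = 1.330×10^-4/(19300×8.4949e-09) = 0.8112 m
R = ρL/A = (5.36×10^-8)(0.8112)/(8.4949e-09) = 5.119 Ω
R(537 °C) = 5.119 × (1 + 0.0041×537) = 16.4 Ω

16.4 Ω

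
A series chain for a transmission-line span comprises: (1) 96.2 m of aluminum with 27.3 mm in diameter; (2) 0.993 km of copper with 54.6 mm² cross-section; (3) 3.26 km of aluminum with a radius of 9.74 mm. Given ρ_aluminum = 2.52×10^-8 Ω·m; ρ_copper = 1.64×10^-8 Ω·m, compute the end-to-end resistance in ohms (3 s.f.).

Seg 1: A = π(d/2)² = π(1.3650e-02 m)² = 5.853e-04 m²
R_1 = (2.52×10^-8)(96.2)/(5.853e-04) = 0.004142 Ω
Seg 2: A = 54.6 mm² = 5.460e-05 m²
R_2 = (1.64×10^-8)(993)/(5.460e-05) = 0.2983 Ω
Seg 3: A = πr² = π(9.7400e-03 m)² = 2.980e-04 m²
R_3 = (2.52×10^-8)(3260)/(2.980e-04) = 0.2756 Ω
R_total = R_1 + R_2 + R_3 = 0.578 Ω

0.578 Ω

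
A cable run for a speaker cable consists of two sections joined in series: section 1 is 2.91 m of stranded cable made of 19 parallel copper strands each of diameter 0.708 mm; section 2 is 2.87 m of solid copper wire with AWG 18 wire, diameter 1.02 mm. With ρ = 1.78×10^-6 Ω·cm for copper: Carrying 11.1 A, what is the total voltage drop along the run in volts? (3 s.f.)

0.771 V

ρ = 1.78×10^-6 Ω·cm = 1.78×10^-8 Ω·m
Section 1: A_strand = π(3.5400e-04)² = 3.937e-07 m²; R₁ = ρL/(N·A_s) = (1.78×10^-8)(2.91)/(19×3.937e-07) = 0.006925 Ω
Section 2: A = π(1.02/2 mm)² = π(5.1000e-04 m)² = 8.171e-07 m²
R₂ = (1.78×10^-8)(2.87)/(8.171e-07) = 0.06252 Ω
R = R₁ + R₂ = 0.06944 Ω
V = IR = 11.1 × 0.06944 = 0.771 V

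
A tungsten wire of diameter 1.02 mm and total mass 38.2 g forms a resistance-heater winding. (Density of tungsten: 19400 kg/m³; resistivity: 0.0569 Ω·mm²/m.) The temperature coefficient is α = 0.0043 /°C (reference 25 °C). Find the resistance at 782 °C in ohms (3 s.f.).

0.714 Ω

ρ = 0.0569 Ω·mm²/m = 5.69×10^-8 Ω·m
A = π(d/2)² = π(5.1000e-04 m)² = 8.1713e-07 m²
L = m/(density·A) = 0.0382/(19400×8.1713e-07) = 2.41 m
R = ρL/A = (5.69×10^-8)(2.41)/(8.1713e-07) = 0.1678 Ω
R(782 °C) = 0.1678 × (1 + 0.0043×757) = 0.714 Ω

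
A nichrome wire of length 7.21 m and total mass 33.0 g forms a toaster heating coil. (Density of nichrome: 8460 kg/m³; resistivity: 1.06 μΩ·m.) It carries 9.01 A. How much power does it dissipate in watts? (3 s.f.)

ρ = 1.06 μΩ·m = 1.06×10^-6 Ω·m
A = m/(density·L) = 0.033/(8460×7.21) = 5.4101e-07 m²
R = ρL/A = (1.06×10^-6)(7.21)/(5.4101e-07) = 14.13 Ω
P = I²R = (9.01)² × 14.13 = 1150 W

1150 W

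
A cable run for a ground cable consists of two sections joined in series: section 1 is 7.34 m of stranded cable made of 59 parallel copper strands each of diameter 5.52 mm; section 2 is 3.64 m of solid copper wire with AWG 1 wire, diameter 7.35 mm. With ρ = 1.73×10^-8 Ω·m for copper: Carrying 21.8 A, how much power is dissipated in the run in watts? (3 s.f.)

0.748 W

Section 1: A_strand = π(2.7600e-03)² = 2.393e-05 m²; R₁ = ρL/(N·A_s) = (1.73×10^-8)(7.34)/(59×2.393e-05) = 8.993×10^-5 Ω
Section 2: A = π(7.35/2 mm)² = π(3.6750e-03 m)² = 4.243e-05 m²
R₂ = (1.73×10^-8)(3.64)/(4.243e-05) = 0.001484 Ω
R = R₁ + R₂ = 0.001574 Ω
P = I²R = (21.8)² × 0.001574 = 0.748 W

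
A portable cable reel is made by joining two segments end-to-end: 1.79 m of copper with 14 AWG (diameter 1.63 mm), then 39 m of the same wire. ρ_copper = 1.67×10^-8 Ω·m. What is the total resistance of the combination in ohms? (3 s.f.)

Segment 1: A = π(1.63/2 mm)² = π(8.1500e-04 m)² = 2.087e-06 m²
R₁ = ρL/A = (1.67×10^-8)(1.79)/(2.087e-06) = 0.01433 Ω
Segment 2: A = π(1.63/2 mm)² = π(8.1500e-04 m)² = 2.087e-06 m²
R₂ = (1.67×10^-8)(39)/(2.087e-06) = 0.3121 Ω
R = R₁ + R₂ = 0.326 Ω

0.326 Ω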